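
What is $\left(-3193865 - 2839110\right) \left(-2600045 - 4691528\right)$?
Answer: $43989877619675$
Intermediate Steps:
$\left(-3193865 - 2839110\right) \left(-2600045 - 4691528\right) = \left(-6032975\right) \left(-7291573\right) = 43989877619675$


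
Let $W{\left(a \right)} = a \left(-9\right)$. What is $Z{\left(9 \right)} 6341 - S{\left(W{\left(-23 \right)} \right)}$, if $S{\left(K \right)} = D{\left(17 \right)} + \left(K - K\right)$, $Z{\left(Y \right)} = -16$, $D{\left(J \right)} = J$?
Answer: $-101473$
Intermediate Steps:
$W{\left(a \right)} = - 9 a$
$S{\left(K \right)} = 17$ ($S{\left(K \right)} = 17 + \left(K - K\right) = 17 + 0 = 17$)
$Z{\left(9 \right)} 6341 - S{\left(W{\left(-23 \right)} \right)} = \left(-16\right) 6341 - 17 = -101456 - 17 = -101473$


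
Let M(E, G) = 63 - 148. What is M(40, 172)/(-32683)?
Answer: 85/32683 ≈ 0.0026007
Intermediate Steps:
M(E, G) = -85
M(40, 172)/(-32683) = -85/(-32683) = -85*(-1/32683) = 85/32683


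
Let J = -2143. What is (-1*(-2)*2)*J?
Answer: -8572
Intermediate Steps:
(-1*(-2)*2)*J = (-1*(-2)*2)*(-2143) = (2*2)*(-2143) = 4*(-2143) = -8572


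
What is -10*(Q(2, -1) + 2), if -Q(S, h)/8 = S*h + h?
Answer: -260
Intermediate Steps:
Q(S, h) = -8*h - 8*S*h (Q(S, h) = -8*(S*h + h) = -8*(h + S*h) = -8*h - 8*S*h)
-10*(Q(2, -1) + 2) = -10*(-8*(-1)*(1 + 2) + 2) = -10*(-8*(-1)*3 + 2) = -10*(24 + 2) = -10*26 = -260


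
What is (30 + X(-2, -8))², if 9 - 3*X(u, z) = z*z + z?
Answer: 1849/9 ≈ 205.44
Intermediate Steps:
X(u, z) = 3 - z/3 - z²/3 (X(u, z) = 3 - (z*z + z)/3 = 3 - (z² + z)/3 = 3 - (z + z²)/3 = 3 + (-z/3 - z²/3) = 3 - z/3 - z²/3)
(30 + X(-2, -8))² = (30 + (3 - ⅓*(-8) - ⅓*(-8)²))² = (30 + (3 + 8/3 - ⅓*64))² = (30 + (3 + 8/3 - 64/3))² = (30 - 47/3)² = (43/3)² = 1849/9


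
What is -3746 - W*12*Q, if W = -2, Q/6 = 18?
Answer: -1154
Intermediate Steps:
Q = 108 (Q = 6*18 = 108)
-3746 - W*12*Q = -3746 - (-2*12)*108 = -3746 - (-24)*108 = -3746 - 1*(-2592) = -3746 + 2592 = -1154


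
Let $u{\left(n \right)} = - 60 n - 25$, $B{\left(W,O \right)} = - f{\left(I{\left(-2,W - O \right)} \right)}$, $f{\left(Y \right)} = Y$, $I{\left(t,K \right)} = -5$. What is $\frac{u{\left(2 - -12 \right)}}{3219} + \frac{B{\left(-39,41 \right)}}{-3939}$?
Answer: $- \frac{380370}{1408849} \approx -0.26999$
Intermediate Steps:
$B{\left(W,O \right)} = 5$ ($B{\left(W,O \right)} = \left(-1\right) \left(-5\right) = 5$)
$u{\left(n \right)} = -25 - 60 n$
$\frac{u{\left(2 - -12 \right)}}{3219} + \frac{B{\left(-39,41 \right)}}{-3939} = \frac{-25 - 60 \left(2 - -12\right)}{3219} + \frac{5}{-3939} = \left(-25 - 60 \left(2 + 12\right)\right) \frac{1}{3219} + 5 \left(- \frac{1}{3939}\right) = \left(-25 - 840\right) \frac{1}{3219} - \frac{5}{3939} = \left(-865\right) \frac{1}{3219} - \frac{5}{3939} = - \frac{865}{3219} - \frac{5}{3939} = - \frac{380370}{1408849}$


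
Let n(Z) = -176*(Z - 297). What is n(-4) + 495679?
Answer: 548655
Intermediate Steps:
n(Z) = 52272 - 176*Z (n(Z) = -176*(-297 + Z) = 52272 - 176*Z)
n(-4) + 495679 = (52272 - 176*(-4)) + 495679 = (52272 + 704) + 495679 = 52976 + 495679 = 548655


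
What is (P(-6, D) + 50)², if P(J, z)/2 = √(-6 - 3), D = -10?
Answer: 2464 + 600*I ≈ 2464.0 + 600.0*I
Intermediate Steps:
P(J, z) = 6*I (P(J, z) = 2*√(-6 - 3) = 2*√(-9) = 2*(3*I) = 6*I)
(P(-6, D) + 50)² = (6*I + 50)² = (50 + 6*I)²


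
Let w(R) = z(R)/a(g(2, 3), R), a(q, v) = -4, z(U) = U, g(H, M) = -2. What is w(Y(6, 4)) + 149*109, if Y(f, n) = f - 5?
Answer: 64963/4 ≈ 16241.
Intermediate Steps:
Y(f, n) = -5 + f
w(R) = -R/4 (w(R) = R/(-4) = R*(-1/4) = -R/4)
w(Y(6, 4)) + 149*109 = -(-5 + 6)/4 + 149*109 = -1/4*1 + 16241 = -1/4 + 16241 = 64963/4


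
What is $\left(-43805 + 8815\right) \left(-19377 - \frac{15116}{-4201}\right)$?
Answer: $\frac{2847754258390}{4201} \approx 6.7788 \cdot 10^{8}$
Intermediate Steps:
$\left(-43805 + 8815\right) \left(-19377 - \frac{15116}{-4201}\right) = - 34990 \left(-19377 - - \frac{15116}{4201}\right) = - 34990 \left(-19377 + \frac{15116}{4201}\right) = \left(-34990\right) \left(- \frac{81387661}{4201}\right) = \frac{2847754258390}{4201}$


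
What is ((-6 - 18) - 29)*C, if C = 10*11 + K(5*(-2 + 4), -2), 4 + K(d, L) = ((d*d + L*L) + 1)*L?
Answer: 5512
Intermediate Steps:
K(d, L) = -4 + L*(1 + L² + d²) (K(d, L) = -4 + ((d*d + L*L) + 1)*L = -4 + ((d² + L²) + 1)*L = -4 + ((L² + d²) + 1)*L = -4 + (1 + L² + d²)*L = -4 + L*(1 + L² + d²))
C = -104 (C = 10*11 + (-4 - 2 + (-2)³ - 2*25*(-2 + 4)²) = 110 + (-4 - 2 - 8 - 2*(5*2)²) = 110 + (-4 - 2 - 8 - 2*10²) = 110 + (-4 - 2 - 8 - 2*100) = 110 + (-4 - 2 - 8 - 200) = 110 - 214 = -104)
((-6 - 18) - 29)*C = ((-6 - 18) - 29)*(-104) = (-24 - 29)*(-104) = -53*(-104) = 5512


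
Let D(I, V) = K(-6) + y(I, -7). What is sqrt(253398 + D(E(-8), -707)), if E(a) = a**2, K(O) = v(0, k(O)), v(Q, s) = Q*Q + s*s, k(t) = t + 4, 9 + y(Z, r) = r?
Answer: 3*sqrt(28154) ≈ 503.37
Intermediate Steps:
y(Z, r) = -9 + r
k(t) = 4 + t
v(Q, s) = Q**2 + s**2
K(O) = (4 + O)**2 (K(O) = 0**2 + (4 + O)**2 = 0 + (4 + O)**2 = (4 + O)**2)
D(I, V) = -12 (D(I, V) = (4 - 6)**2 + (-9 - 7) = (-2)**2 - 16 = 4 - 16 = -12)
sqrt(253398 + D(E(-8), -707)) = sqrt(253398 - 12) = sqrt(253386) = 3*sqrt(28154)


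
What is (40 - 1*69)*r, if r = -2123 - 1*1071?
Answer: 92626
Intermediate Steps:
r = -3194 (r = -2123 - 1071 = -3194)
(40 - 1*69)*r = (40 - 1*69)*(-3194) = (40 - 69)*(-3194) = -29*(-3194) = 92626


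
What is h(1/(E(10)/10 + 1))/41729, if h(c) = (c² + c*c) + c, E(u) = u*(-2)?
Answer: 1/41729 ≈ 2.3964e-5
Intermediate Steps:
E(u) = -2*u
h(c) = c + 2*c² (h(c) = (c² + c²) + c = 2*c² + c = c + 2*c²)
h(1/(E(10)/10 + 1))/41729 = ((1 + 2/(-2*10/10 + 1))/(-2*10/10 + 1))/41729 = ((1 + 2/(-20*⅒ + 1))/(-20*⅒ + 1))*(1/41729) = ((1 + 2/(-2 + 1))/(-2 + 1))*(1/41729) = ((1 + 2/(-1))/(-1))*(1/41729) = -(1 + 2*(-1))*(1/41729) = -(1 - 2)*(1/41729) = -1*(-1)*(1/41729) = 1*(1/41729) = 1/41729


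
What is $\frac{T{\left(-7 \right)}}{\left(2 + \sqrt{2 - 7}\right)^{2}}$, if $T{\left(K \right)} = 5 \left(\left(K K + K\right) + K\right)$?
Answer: $\frac{175}{\left(2 + i \sqrt{5}\right)^{2}} \approx -2.1605 - 19.324 i$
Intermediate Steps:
$T{\left(K \right)} = 5 K^{2} + 10 K$ ($T{\left(K \right)} = 5 \left(\left(K^{2} + K\right) + K\right) = 5 \left(\left(K + K^{2}\right) + K\right) = 5 \left(K^{2} + 2 K\right) = 5 K^{2} + 10 K$)
$\frac{T{\left(-7 \right)}}{\left(2 + \sqrt{2 - 7}\right)^{2}} = \frac{5 \left(-7\right) \left(2 - 7\right)}{\left(2 + \sqrt{2 - 7}\right)^{2}} = \frac{5 \left(-7\right) \left(-5\right)}{\left(2 + \sqrt{-5}\right)^{2}} = \frac{175}{\left(2 + i \sqrt{5}\right)^{2}}$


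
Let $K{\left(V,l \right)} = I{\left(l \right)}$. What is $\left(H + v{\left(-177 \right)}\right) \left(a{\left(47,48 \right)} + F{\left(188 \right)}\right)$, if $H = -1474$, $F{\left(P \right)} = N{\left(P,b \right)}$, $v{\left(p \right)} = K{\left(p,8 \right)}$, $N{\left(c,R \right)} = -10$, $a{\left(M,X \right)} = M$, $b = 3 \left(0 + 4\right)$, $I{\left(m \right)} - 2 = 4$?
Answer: $-54316$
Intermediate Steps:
$I{\left(m \right)} = 6$ ($I{\left(m \right)} = 2 + 4 = 6$)
$b = 12$ ($b = 3 \cdot 4 = 12$)
$K{\left(V,l \right)} = 6$
$v{\left(p \right)} = 6$
$F{\left(P \right)} = -10$
$\left(H + v{\left(-177 \right)}\right) \left(a{\left(47,48 \right)} + F{\left(188 \right)}\right) = \left(-1474 + 6\right) \left(47 - 10\right) = \left(-1468\right) 37 = -54316$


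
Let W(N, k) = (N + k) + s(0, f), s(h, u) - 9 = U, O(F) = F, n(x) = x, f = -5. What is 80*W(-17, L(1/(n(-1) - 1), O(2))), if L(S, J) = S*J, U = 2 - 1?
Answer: -640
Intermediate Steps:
U = 1
s(h, u) = 10 (s(h, u) = 9 + 1 = 10)
L(S, J) = J*S
W(N, k) = 10 + N + k (W(N, k) = (N + k) + 10 = 10 + N + k)
80*W(-17, L(1/(n(-1) - 1), O(2))) = 80*(10 - 17 + 2/(-1 - 1)) = 80*(10 - 17 + 2/(-2)) = 80*(10 - 17 + 2*(-½)) = 80*(10 - 17 - 1) = 80*(-8) = -640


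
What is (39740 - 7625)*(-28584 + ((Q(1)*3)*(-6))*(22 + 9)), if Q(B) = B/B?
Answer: -935895330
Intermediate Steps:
Q(B) = 1
(39740 - 7625)*(-28584 + ((Q(1)*3)*(-6))*(22 + 9)) = (39740 - 7625)*(-28584 + ((1*3)*(-6))*(22 + 9)) = 32115*(-28584 + (3*(-6))*31) = 32115*(-28584 - 18*31) = 32115*(-28584 - 558) = 32115*(-29142) = -935895330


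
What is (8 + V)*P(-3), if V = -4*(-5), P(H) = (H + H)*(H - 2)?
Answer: 840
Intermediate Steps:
P(H) = 2*H*(-2 + H) (P(H) = (2*H)*(-2 + H) = 2*H*(-2 + H))
V = 20
(8 + V)*P(-3) = (8 + 20)*(2*(-3)*(-2 - 3)) = 28*(2*(-3)*(-5)) = 28*30 = 840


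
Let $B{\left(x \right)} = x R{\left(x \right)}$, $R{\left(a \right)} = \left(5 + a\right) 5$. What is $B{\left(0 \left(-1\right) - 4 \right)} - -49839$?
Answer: $49819$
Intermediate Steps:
$R{\left(a \right)} = 25 + 5 a$
$B{\left(x \right)} = x \left(25 + 5 x\right)$
$B{\left(0 \left(-1\right) - 4 \right)} - -49839 = 5 \left(0 \left(-1\right) - 4\right) \left(5 + \left(0 \left(-1\right) - 4\right)\right) - -49839 = 5 \left(0 - 4\right) \left(5 + \left(0 - 4\right)\right) + 49839 = 5 \left(-4\right) \left(5 - 4\right) + 49839 = 5 \left(-4\right) 1 + 49839 = -20 + 49839 = 49819$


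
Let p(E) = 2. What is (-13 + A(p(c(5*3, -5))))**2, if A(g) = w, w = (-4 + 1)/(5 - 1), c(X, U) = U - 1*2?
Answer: 3025/16 ≈ 189.06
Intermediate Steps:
c(X, U) = -2 + U (c(X, U) = U - 2 = -2 + U)
w = -3/4 ≈ -0.75000
A(g) = -3/4
(-13 + A(p(c(5*3, -5))))**2 = (-13 - 3/4)**2 = (-55/4)**2 = 3025/16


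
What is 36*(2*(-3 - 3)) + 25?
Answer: -407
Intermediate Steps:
36*(2*(-3 - 3)) + 25 = 36*(2*(-6)) + 25 = 36*(-12) + 25 = -432 + 25 = -407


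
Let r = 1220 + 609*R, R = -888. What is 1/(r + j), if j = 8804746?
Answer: 1/8265174 ≈ 1.2099e-7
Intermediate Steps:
r = -539572 (r = 1220 + 609*(-888) = 1220 - 540792 = -539572)
1/(r + j) = 1/(-539572 + 8804746) = 1/8265174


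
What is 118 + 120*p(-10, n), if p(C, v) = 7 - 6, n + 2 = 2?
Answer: 238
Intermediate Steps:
n = 0 (n = -2 + 2 = 0)
p(C, v) = 1
118 + 120*p(-10, n) = 118 + 120*1 = 118 + 120 = 238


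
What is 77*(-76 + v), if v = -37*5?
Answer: -20097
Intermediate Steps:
v = -185
77*(-76 + v) = 77*(-76 - 185) = 77*(-261) = -20097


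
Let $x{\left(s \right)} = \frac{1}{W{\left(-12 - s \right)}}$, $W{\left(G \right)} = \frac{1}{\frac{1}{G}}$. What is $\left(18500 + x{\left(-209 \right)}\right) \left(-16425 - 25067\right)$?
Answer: $- \frac{151217635492}{197} \approx -7.676 \cdot 10^{8}$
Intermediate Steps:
$W{\left(G \right)} = G$
$x{\left(s \right)} = \frac{1}{-12 - s}$
$\left(18500 + x{\left(-209 \right)}\right) \left(-16425 - 25067\right) = \left(18500 - \frac{1}{12 - 209}\right) \left(-16425 - 25067\right) = \left(18500 - \frac{1}{-197}\right) \left(-41492\right) = \left(18500 - - \frac{1}{197}\right) \left(-41492\right) = \left(18500 + \frac{1}{197}\right) \left(-41492\right) = \frac{3644501}{197} \left(-41492\right) = - \frac{151217635492}{197}$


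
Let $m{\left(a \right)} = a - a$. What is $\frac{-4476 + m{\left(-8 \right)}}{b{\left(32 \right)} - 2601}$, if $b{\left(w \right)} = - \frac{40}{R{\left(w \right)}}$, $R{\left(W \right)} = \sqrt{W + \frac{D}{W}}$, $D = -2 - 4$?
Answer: $\frac{5925816684}{3443461709} - \frac{716160 \sqrt{509}}{3443461709} \approx 1.7162$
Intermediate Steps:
$D = -6$
$R{\left(W \right)} = \sqrt{W - \frac{6}{W}}$
$m{\left(a \right)} = 0$
$b{\left(w \right)} = - \frac{40}{\sqrt{w - \frac{6}{w}}}$
$\frac{-4476 + m{\left(-8 \right)}}{b{\left(32 \right)} - 2601} = \frac{-4476 + 0}{- \frac{40}{\sqrt{32 - \frac{6}{32}}} - 2601} = - \frac{4476}{- \frac{40}{\sqrt{32 - \frac{3}{16}}} - 2601} = - \frac{4476}{- \frac{40}{\frac{1}{4} \sqrt{509}} - 2601} = - \frac{4476}{- 40 \frac{4 \sqrt{509}}{509} - 2601} = - \frac{4476}{- \frac{160 \sqrt{509}}{509} - 2601} = - \frac{4476}{-2601 - \frac{160 \sqrt{509}}{509}}$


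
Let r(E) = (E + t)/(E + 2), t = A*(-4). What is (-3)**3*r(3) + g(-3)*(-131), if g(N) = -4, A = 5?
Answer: 3079/5 ≈ 615.80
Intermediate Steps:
t = -20 (t = 5*(-4) = -20)
r(E) = (-20 + E)/(2 + E) (r(E) = (E - 20)/(E + 2) = (-20 + E)/(2 + E))
(-3)**3*r(3) + g(-3)*(-131) = (-3)**3*((-20 + 3)/(2 + 3)) - 4*(-131) = -27*(-17)/5 + 524 = -27*(-17/5) + 524 = 459/5 + 524 = 3079/5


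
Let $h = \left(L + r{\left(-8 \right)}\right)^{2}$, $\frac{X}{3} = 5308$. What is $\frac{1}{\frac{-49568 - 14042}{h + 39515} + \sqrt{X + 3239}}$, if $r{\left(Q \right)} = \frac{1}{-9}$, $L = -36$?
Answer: $\frac{170356192794}{2094611495114747} + \frac{109318841956 \sqrt{19163}}{2094611495114747} \approx 0.0073061$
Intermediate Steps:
$X = 15924$ ($X = 3 \cdot 5308 = 15924$)
$r{\left(Q \right)} = - \frac{1}{9}$
$h = \frac{105625}{81}$ ($h = \left(-36 - \frac{1}{9}\right)^{2} = \left(- \frac{325}{9}\right)^{2} = \frac{105625}{81} \approx 1304.0$)
$\frac{1}{\frac{-49568 - 14042}{h + 39515} + \sqrt{X + 3239}} = \frac{1}{\frac{-49568 - 14042}{\frac{105625}{81} + 39515} + \sqrt{15924 + 3239}} = \frac{1}{- \frac{63610}{\frac{3306340}{81}} + \sqrt{19163}} = \frac{1}{\left(-63610\right) \frac{81}{3306340} + \sqrt{19163}} = \frac{1}{- \frac{515241}{330634} + \sqrt{19163}}$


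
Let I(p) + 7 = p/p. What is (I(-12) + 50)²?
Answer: 1936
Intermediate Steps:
I(p) = -6 (I(p) = -7 + p/p = -7 + 1 = -6)
(I(-12) + 50)² = (-6 + 50)² = 44² = 1936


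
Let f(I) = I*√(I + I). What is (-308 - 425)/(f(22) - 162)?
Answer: 59373/2474 + 8063*√11/1237 ≈ 45.617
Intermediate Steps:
f(I) = √2*I^(3/2) (f(I) = I*√(2*I) = I*(√2*√I) = √2*I^(3/2))
(-308 - 425)/(f(22) - 162) = (-308 - 425)/(√2*22^(3/2) - 162) = -733/(√2*(22*√22) - 162) = -733/(44*√11 - 162) = -733/(-162 + 44*√11)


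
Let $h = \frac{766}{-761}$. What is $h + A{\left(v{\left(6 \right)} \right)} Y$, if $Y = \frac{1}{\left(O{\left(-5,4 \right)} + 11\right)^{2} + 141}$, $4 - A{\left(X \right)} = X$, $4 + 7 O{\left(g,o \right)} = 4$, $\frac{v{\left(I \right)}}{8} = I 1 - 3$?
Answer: $- \frac{107956}{99691} \approx -1.0829$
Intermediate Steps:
$v{\left(I \right)} = -24 + 8 I$ ($v{\left(I \right)} = 8 \left(I 1 - 3\right) = 8 \left(I - 3\right) = 8 \left(-3 + I\right) = -24 + 8 I$)
$O{\left(g,o \right)} = 0$ ($O{\left(g,o \right)} = - \frac{4}{7} + \frac{1}{7} \cdot 4 = - \frac{4}{7} + \frac{4}{7} = 0$)
$A{\left(X \right)} = 4 - X$
$h = - \frac{766}{761}$ ($h = 766 \left(- \frac{1}{761}\right) = - \frac{766}{761} \approx -1.0066$)
$Y = \frac{1}{262}$ ($Y = \frac{1}{\left(0 + 11\right)^{2} + 141} = \frac{1}{11^{2} + 141} = \frac{1}{121 + 141} = \frac{1}{262} \approx 0.0038168$)
$h + A{\left(v{\left(6 \right)} \right)} Y = - \frac{766}{761} + \left(4 - \left(-24 + 8 \cdot 6\right)\right) \frac{1}{262} = - \frac{766}{761} + \left(4 - \left(-24 + 48\right)\right) \frac{1}{262} = - \frac{766}{761} + \left(4 - 24\right) \frac{1}{262} = - \frac{766}{761} - \frac{10}{131} = - \frac{107956}{99691}$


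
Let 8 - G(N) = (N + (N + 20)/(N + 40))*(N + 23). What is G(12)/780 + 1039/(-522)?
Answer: -1123121/441090 ≈ -2.5462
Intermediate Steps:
G(N) = 8 - (23 + N)*(N + (20 + N)/(40 + N)) (G(N) = 8 - (N + (N + 20)/(N + 40))*(N + 23) = 8 - (N + (20 + N)/(40 + N))*(23 + N) = 8 - (23 + N)*(N + (20 + N)/(40 + N)))
G(12)/780 + 1039/(-522) = ((-140 - 1*12**3 - 955*12 - 64*12**2)/(40 + 12))/780 + 1039/(-522) = ((-140 - 1*1728 - 11460 - 64*144)/52)*(1/780) + 1039*(-1/522) = ((-140 - 1728 - 11460 - 9216)/52)*(1/780) - 1039/522 = ((1/52)*(-22544))*(1/780) - 1039/522 = -5636/13*1/780 - 1039/522 = -1409/2535 - 1039/522 = -1123121/441090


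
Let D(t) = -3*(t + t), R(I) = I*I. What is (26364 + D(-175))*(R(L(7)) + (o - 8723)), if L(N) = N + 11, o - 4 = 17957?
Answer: 262132668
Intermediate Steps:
o = 17961 (o = 4 + 17957 = 17961)
L(N) = 11 + N
R(I) = I**2
D(t) = -6*t
(26364 + D(-175))*(R(L(7)) + (o - 8723)) = (26364 - 6*(-175))*((11 + 7)**2 + (17961 - 8723)) = (26364 + 1050)*(18**2 + 9238) = 27414*(324 + 9238) = 27414*9562 = 262132668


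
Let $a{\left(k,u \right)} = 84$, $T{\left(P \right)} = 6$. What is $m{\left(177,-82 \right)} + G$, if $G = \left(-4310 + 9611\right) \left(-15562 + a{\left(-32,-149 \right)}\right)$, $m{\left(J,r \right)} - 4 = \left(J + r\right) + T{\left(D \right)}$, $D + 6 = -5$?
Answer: $-82048773$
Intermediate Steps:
$D = -11$ ($D = -6 - 5 = -11$)
$m{\left(J,r \right)} = 10 + J + r$ ($m{\left(J,r \right)} = 4 + \left(\left(J + r\right) + 6\right) = 4 + \left(6 + J + r\right) = 10 + J + r$)
$G = -82048878$ ($G = \left(-4310 + 9611\right) \left(-15562 + 84\right) = 5301 \left(-15478\right) = -82048878$)
$m{\left(177,-82 \right)} + G = \left(10 + 177 - 82\right) - 82048878 = 105 - 82048878 = -82048773$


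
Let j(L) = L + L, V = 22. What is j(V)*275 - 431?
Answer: 11669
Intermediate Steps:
j(L) = 2*L
j(V)*275 - 431 = (2*22)*275 - 431 = 44*275 - 431 = 12100 - 431 = 11669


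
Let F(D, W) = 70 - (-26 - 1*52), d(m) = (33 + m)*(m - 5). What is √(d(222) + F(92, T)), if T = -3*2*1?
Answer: √55483 ≈ 235.55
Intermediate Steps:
d(m) = (-5 + m)*(33 + m) (d(m) = (33 + m)*(-5 + m) = (-5 + m)*(33 + m))
T = -6 (T = -6*1 = -6)
F(D, W) = 148 (F(D, W) = 70 - (-26 - 52) = 70 - 1*(-78) = 70 + 78 = 148)
√(d(222) + F(92, T)) = √((-165 + 222² + 28*222) + 148) = √((-165 + 49284 + 6216) + 148) = √(55335 + 148) = √55483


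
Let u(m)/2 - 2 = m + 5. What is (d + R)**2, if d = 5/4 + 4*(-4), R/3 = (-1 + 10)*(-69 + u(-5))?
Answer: 50112241/16 ≈ 3.1320e+6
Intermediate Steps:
u(m) = 14 + 2*m (u(m) = 4 + 2*(m + 5) = 4 + 2*(5 + m) = 4 + (10 + 2*m) = 14 + 2*m)
R = -1755 (R = 3*((-1 + 10)*(-69 + (14 + 2*(-5)))) = 3*(9*(-69 + (14 - 10))) = 3*(9*(-69 + 4)) = 3*(9*(-65)) = 3*(-585) = -1755)
d = -59/4 (d = 5*(1/4) - 16 = 5/4 - 16 = -59/4 ≈ -14.750)
(d + R)**2 = (-59/4 - 1755)**2 = (-7079/4)**2 = 50112241/16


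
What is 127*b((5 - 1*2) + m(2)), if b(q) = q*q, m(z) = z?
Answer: 3175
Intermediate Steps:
b(q) = q**2
127*b((5 - 1*2) + m(2)) = 127*((5 - 1*2) + 2)**2 = 127*((5 - 2) + 2)**2 = 127*(3 + 2)**2 = 127*5**2 = 127*25 = 3175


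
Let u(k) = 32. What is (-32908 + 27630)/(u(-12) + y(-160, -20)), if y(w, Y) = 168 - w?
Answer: -2639/180 ≈ -14.661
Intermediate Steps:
(-32908 + 27630)/(u(-12) + y(-160, -20)) = (-32908 + 27630)/(32 + (168 - 1*(-160))) = -5278/(32 + (168 + 160)) = -5278/(32 + 328) = -5278/360 = -5278*1/360 = -2639/180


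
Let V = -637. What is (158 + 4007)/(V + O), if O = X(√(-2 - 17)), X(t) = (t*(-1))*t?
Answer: -4165/618 ≈ -6.7395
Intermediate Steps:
X(t) = -t² (X(t) = (-t)*t = -t²)
O = 19 (O = -(√(-2 - 17))² = -(√(-19))² = -(I*√19)² = -1*(-19) = 19)
(158 + 4007)/(V + O) = (158 + 4007)/(-637 + 19) = 4165/(-618) = 4165*(-1/618) = -4165/618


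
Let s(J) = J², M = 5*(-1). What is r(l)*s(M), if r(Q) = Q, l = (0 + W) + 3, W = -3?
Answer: 0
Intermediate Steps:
M = -5
l = 0 (l = (0 - 3) + 3 = -3 + 3 = 0)
r(l)*s(M) = 0*(-5)² = 0*25 = 0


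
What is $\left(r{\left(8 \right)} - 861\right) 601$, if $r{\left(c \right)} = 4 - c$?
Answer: $-519865$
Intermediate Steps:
$\left(r{\left(8 \right)} - 861\right) 601 = \left(\left(4 - 8\right) - 861\right) 601 = \left(-4 - 861\right) 601 = \left(-865\right) 601 = -519865$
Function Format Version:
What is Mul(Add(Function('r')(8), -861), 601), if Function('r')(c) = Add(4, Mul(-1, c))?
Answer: -519865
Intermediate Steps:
Mul(Add(Function('r')(8), -861), 601) = Mul(Add(Add(4, Mul(-1, 8)), -861), 601) = Mul(Add(Add(4, -8), -861), 601) = Mul(Add(-4, -861), 601) = Mul(-865, 601) = -519865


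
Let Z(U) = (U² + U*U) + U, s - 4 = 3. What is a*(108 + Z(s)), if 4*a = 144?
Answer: 7668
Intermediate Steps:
a = 36 (a = (¼)*144 = 36)
s = 7 (s = 4 + 3 = 7)
Z(U) = U + 2*U² (Z(U) = (U² + U²) + U = 2*U² + U = U + 2*U²)
a*(108 + Z(s)) = 36*(108 + 7*(1 + 2*7)) = 36*(108 + 7*(1 + 14)) = 36*(108 + 7*15) = 36*(108 + 105) = 36*213 = 7668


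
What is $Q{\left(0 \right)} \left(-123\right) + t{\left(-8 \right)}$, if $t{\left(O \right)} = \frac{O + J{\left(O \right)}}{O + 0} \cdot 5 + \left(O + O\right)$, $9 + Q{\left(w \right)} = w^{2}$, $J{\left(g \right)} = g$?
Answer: $1101$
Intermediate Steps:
$Q{\left(w \right)} = -9 + w^{2}$
$t{\left(O \right)} = 10 + 2 O$ ($t{\left(O \right)} = \frac{O + O}{O + 0} \cdot 5 + \left(O + O\right) = \frac{2 O}{O} 5 + 2 O = 2 \cdot 5 + 2 O = 10 + 2 O$)
$Q{\left(0 \right)} \left(-123\right) + t{\left(-8 \right)} = \left(-9 + 0^{2}\right) \left(-123\right) + \left(10 + 2 \left(-8\right)\right) = \left(-9 + 0\right) \left(-123\right) + \left(10 - 16\right) = \left(-9\right) \left(-123\right) - 6 = 1107 - 6 = 1101$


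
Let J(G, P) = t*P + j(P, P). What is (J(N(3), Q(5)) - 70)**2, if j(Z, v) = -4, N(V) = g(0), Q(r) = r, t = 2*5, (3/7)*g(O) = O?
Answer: 576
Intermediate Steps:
g(O) = 7*O/3
t = 10
N(V) = 0 (N(V) = (7/3)*0 = 0)
J(G, P) = -4 + 10*P (J(G, P) = 10*P - 4 = -4 + 10*P)
(J(N(3), Q(5)) - 70)**2 = ((-4 + 10*5) - 70)**2 = ((-4 + 50) - 70)**2 = (46 - 70)**2 = (-24)**2 = 576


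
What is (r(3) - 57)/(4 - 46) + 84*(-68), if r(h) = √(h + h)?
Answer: -79949/14 - √6/42 ≈ -5710.7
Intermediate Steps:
r(h) = √2*√h (r(h) = √(2*h) = √2*√h)
(r(3) - 57)/(4 - 46) + 84*(-68) = (√2*√3 - 57)/(4 - 46) + 84*(-68) = (√6 - 57)/(-42) - 5712 = (-57 + √6)*(-1/42) - 5712 = (19/14 - √6/42) - 5712 = -79949/14 - √6/42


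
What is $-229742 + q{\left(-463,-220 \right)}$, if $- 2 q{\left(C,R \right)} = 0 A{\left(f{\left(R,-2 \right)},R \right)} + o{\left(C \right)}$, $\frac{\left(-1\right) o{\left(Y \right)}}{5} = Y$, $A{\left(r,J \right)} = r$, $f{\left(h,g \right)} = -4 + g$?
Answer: $- \frac{461799}{2} \approx -2.309 \cdot 10^{5}$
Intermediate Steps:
$o{\left(Y \right)} = - 5 Y$
$q{\left(C,R \right)} = \frac{5 C}{2}$ ($q{\left(C,R \right)} = - \frac{0 \left(-4 - 2\right) - 5 C}{2} = - \frac{0 \left(-6\right) - 5 C}{2} = - \frac{0 - 5 C}{2} = - \frac{\left(-5\right) C}{2} = \frac{5 C}{2}$)
$-229742 + q{\left(-463,-220 \right)} = -229742 + \frac{5}{2} \left(-463\right) = -229742 - \frac{2315}{2} = - \frac{461799}{2}$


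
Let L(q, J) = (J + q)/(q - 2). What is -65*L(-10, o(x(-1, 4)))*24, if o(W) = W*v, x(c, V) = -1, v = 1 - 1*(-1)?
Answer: -1560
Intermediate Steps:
v = 2 (v = 1 + 1 = 2)
o(W) = 2*W (o(W) = W*2 = 2*W)
L(q, J) = (J + q)/(-2 + q)
-65*L(-10, o(x(-1, 4)))*24 = -65*(2*(-1) - 10)/(-2 - 10)*24 = -65*(-2 - 10)/(-12)*24 = -(-65)*(-12)/12*24 = -65*1*24 = -65*24 = -1560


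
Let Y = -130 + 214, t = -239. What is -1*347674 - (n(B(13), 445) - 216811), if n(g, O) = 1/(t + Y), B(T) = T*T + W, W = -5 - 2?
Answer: -20283764/155 ≈ -1.3086e+5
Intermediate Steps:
W = -7
Y = 84
B(T) = -7 + T² (B(T) = T*T - 7 = T² - 7 = -7 + T²)
n(g, O) = -1/155 (n(g, O) = 1/(-239 + 84) = 1/(-155) = -1/155)
-1*347674 - (n(B(13), 445) - 216811) = -1*347674 - (-1/155 - 216811) = -347674 - 1*(-33605706/155) = -347674 + 33605706/155 = -20283764/155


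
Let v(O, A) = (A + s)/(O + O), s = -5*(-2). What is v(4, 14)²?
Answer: 9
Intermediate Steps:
s = 10
v(O, A) = (10 + A)/(2*O) (v(O, A) = (A + 10)/(O + O) = (10 + A)/((2*O)) = (10 + A)*(1/(2*O)) = (10 + A)/(2*O))
v(4, 14)² = ((½)*(10 + 14)/4)² = ((½)*(¼)*24)² = 3² = 9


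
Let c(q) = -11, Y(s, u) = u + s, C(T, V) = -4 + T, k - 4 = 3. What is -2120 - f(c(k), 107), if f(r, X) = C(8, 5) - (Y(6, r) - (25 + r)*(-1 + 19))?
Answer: -2381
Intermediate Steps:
k = 7 (k = 4 + 3 = 7)
Y(s, u) = s + u
f(r, X) = 448 + 17*r (f(r, X) = (-4 + 8) - ((6 + r) - (25 + r)*(-1 + 19)) = 4 - ((6 + r) - (25 + r)*18) = 4 - ((6 + r) - (450 + 18*r)) = 4 - ((6 + r) + (-450 - 18*r)) = 4 - (-444 - 17*r) = 4 + (444 + 17*r) = 448 + 17*r)
-2120 - f(c(k), 107) = -2120 - (448 + 17*(-11)) = -2120 - (448 - 187) = -2120 - 1*261 = -2120 - 261 = -2381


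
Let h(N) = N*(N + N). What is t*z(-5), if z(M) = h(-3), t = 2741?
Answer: 49338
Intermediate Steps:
h(N) = 2*N² (h(N) = N*(2*N) = 2*N²)
z(M) = 18 (z(M) = 2*(-3)² = 2*9 = 18)
t*z(-5) = 2741*18 = 49338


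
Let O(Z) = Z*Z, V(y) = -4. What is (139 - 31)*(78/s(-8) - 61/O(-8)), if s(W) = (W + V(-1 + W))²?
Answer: -711/16 ≈ -44.438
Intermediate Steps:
s(W) = (-4 + W)² (s(W) = (W - 4)² = (-4 + W)²)
O(Z) = Z²
(139 - 31)*(78/s(-8) - 61/O(-8)) = (139 - 31)*(78/((-4 - 8)²) - 61/((-8)²)) = 108*(78/((-12)²) - 61/64) = 108*(78/144 - 61*1/64) = 108*(78*(1/144) - 61/64) = 108*(13/24 - 61/64) = 108*(-79/192) = -711/16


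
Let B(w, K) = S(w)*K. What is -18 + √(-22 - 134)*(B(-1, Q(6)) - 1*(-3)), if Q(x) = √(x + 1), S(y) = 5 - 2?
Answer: -18 + 6*I*√39*(1 + √7) ≈ -18.0 + 136.61*I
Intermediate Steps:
S(y) = 3
Q(x) = √(1 + x)
B(w, K) = 3*K
-18 + √(-22 - 134)*(B(-1, Q(6)) - 1*(-3)) = -18 + √(-22 - 134)*(3*√(1 + 6) - 1*(-3)) = -18 + √(-156)*(3*√7 + 3) = -18 + (2*I*√39)*(3 + 3*√7) = -18 + 2*I*√39*(3 + 3*√7)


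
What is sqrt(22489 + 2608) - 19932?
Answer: -19932 + sqrt(25097) ≈ -19774.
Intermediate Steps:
sqrt(22489 + 2608) - 19932 = sqrt(25097) - 19932 = -19932 + sqrt(25097)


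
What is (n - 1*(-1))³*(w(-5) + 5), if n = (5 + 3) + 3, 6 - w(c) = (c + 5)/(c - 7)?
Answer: 19008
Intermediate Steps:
w(c) = 6 - (5 + c)/(-7 + c) (w(c) = 6 - (c + 5)/(c - 7) = 6 - (5 + c)/(-7 + c))
n = 11 (n = 8 + 3 = 11)
(n - 1*(-1))³*(w(-5) + 5) = (11 - 1*(-1))³*((-47 + 5*(-5))/(-7 - 5) + 5) = (11 + 1)³*((-47 - 25)/(-12) + 5) = 12³*(-1/12*(-72) + 5) = 1728*(6 + 5) = 1728*11 = 19008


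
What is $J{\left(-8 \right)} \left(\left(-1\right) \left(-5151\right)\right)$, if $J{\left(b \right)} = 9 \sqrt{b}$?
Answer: $92718 i \sqrt{2} \approx 1.3112 \cdot 10^{5} i$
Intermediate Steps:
$J{\left(-8 \right)} \left(\left(-1\right) \left(-5151\right)\right) = 9 \sqrt{-8} \left(\left(-1\right) \left(-5151\right)\right) = 9 \cdot 2 i \sqrt{2} \cdot 5151 = 18 i \sqrt{2} \cdot 5151 = 92718 i \sqrt{2}$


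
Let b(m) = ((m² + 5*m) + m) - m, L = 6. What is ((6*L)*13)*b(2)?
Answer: 6552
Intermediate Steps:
b(m) = m² + 5*m (b(m) = (m² + 6*m) - m = m² + 5*m)
((6*L)*13)*b(2) = ((6*6)*13)*(2*(5 + 2)) = (36*13)*(2*7) = 468*14 = 6552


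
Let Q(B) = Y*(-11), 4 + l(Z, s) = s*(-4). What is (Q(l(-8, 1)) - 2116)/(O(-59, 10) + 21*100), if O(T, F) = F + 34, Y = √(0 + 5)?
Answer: -529/536 - 11*√5/2144 ≈ -0.99841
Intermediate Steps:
Y = √5 ≈ 2.2361
l(Z, s) = -4 - 4*s (l(Z, s) = -4 + s*(-4) = -4 - 4*s)
O(T, F) = 34 + F
Q(B) = -11*√5 (Q(B) = √5*(-11) = -11*√5)
(Q(l(-8, 1)) - 2116)/(O(-59, 10) + 21*100) = (-11*√5 - 2116)/((34 + 10) + 21*100) = (-2116 - 11*√5)/(44 + 2100) = (-2116 - 11*√5)/2144 = (-2116 - 11*√5)*(1/2144) = -529/536 - 11*√5/2144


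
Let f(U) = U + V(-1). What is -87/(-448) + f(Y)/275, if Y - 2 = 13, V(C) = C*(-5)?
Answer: 6577/24640 ≈ 0.26692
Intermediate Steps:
V(C) = -5*C
Y = 15 (Y = 2 + 13 = 15)
f(U) = 5 + U (f(U) = U - 5*(-1) = U + 5 = 5 + U)
-87/(-448) + f(Y)/275 = -87/(-448) + (5 + 15)/275 = -87*(-1/448) + 20*(1/275) = 87/448 + 4/55 = 6577/24640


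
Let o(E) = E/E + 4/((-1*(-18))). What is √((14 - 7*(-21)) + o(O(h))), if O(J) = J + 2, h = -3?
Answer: 2*√365/3 ≈ 12.737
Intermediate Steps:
O(J) = 2 + J
o(E) = 11/9 (o(E) = 1 + 4/18 = 1 + 4*(1/18) = 1 + 2/9 = 11/9)
√((14 - 7*(-21)) + o(O(h))) = √((14 - 7*(-21)) + 11/9) = √((14 + 147) + 11/9) = √(161 + 11/9) = √(1460/9) = 2*√365/3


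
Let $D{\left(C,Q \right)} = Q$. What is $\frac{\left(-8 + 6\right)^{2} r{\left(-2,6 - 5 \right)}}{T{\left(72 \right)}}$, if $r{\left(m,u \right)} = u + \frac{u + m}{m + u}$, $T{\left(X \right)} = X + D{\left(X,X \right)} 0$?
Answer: $\frac{1}{9} \approx 0.11111$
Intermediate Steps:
$T{\left(X \right)} = X$ ($T{\left(X \right)} = X + X 0 = X + 0 = X$)
$r{\left(m,u \right)} = 1 + u$ ($r{\left(m,u \right)} = u + \frac{m + u}{m + u} = u + 1 = 1 + u$)
$\frac{\left(-8 + 6\right)^{2} r{\left(-2,6 - 5 \right)}}{T{\left(72 \right)}} = \frac{\left(-8 + 6\right)^{2} \left(1 + \left(6 - 5\right)\right)}{72} = \left(-2\right)^{2} \left(1 + 1\right) \frac{1}{72} = 4 \cdot 2 \cdot \frac{1}{72} = 8 \cdot \frac{1}{72} = \frac{1}{9}$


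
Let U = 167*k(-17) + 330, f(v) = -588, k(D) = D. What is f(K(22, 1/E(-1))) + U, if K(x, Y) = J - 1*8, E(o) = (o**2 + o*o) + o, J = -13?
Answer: -3097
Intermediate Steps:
E(o) = o + 2*o**2 (E(o) = (o**2 + o**2) + o = 2*o**2 + o = o + 2*o**2)
K(x, Y) = -21 (K(x, Y) = -13 - 1*8 = -13 - 8 = -21)
U = -2509 (U = 167*(-17) + 330 = -2839 + 330 = -2509)
f(K(22, 1/E(-1))) + U = -588 - 2509 = -3097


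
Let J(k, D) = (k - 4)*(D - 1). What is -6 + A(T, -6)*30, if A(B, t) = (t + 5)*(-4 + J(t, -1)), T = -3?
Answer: -486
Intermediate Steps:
J(k, D) = (-1 + D)*(-4 + k) (J(k, D) = (-4 + k)*(-1 + D) = (-1 + D)*(-4 + k))
A(B, t) = (4 - 2*t)*(5 + t) (A(B, t) = (t + 5)*(-4 + (4 - t - 4*(-1) - t)) = (5 + t)*(-4 + (4 - t + 4 - t)) = (5 + t)*(-4 + (8 - 2*t)) = (5 + t)*(4 - 2*t) = (4 - 2*t)*(5 + t))
-6 + A(T, -6)*30 = -6 + (20 - 6*(-6) - 2*(-6)²)*30 = -6 + (20 + 36 - 2*36)*30 = -6 + (20 + 36 - 72)*30 = -6 - 16*30 = -6 - 480 = -486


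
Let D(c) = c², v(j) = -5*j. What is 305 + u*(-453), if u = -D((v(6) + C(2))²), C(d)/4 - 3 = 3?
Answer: 587393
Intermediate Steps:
C(d) = 24 (C(d) = 12 + 4*3 = 12 + 12 = 24)
u = -1296 (u = -((-5*6 + 24)²)² = -((-30 + 24)²)² = -((-6)²)² = -1*36² = -1*1296 = -1296)
305 + u*(-453) = 305 - 1296*(-453) = 305 + 587088 = 587393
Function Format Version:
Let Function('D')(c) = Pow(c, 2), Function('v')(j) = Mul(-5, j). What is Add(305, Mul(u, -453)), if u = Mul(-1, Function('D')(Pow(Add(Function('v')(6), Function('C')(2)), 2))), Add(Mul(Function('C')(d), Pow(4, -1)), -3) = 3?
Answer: 587393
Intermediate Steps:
Function('C')(d) = 24 (Function('C')(d) = Add(12, Mul(4, 3)) = Add(12, 12) = 24)
u = -1296 (u = Mul(-1, Pow(Pow(Add(Mul(-5, 6), 24), 2), 2)) = Mul(-1, Pow(Pow(Add(-30, 24), 2), 2)) = Mul(-1, Pow(Pow(-6, 2), 2)) = Mul(-1, Pow(36, 2)) = Mul(-1, 1296) = -1296)
Add(305, Mul(u, -453)) = Add(305, Mul(-1296, -453)) = Add(305, 587088) = 587393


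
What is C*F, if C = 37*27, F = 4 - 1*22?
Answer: -17982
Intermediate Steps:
F = -18 (F = 4 - 22 = -18)
C = 999
C*F = 999*(-18) = -17982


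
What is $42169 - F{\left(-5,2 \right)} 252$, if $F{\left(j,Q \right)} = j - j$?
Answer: $42169$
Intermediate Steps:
$F{\left(j,Q \right)} = 0$
$42169 - F{\left(-5,2 \right)} 252 = 42169 - 0 \cdot 252 = 42169 - 0 = 42169 + 0 = 42169$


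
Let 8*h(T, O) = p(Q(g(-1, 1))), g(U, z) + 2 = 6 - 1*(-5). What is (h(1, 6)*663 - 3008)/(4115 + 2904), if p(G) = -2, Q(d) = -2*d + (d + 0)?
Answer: -12695/28076 ≈ -0.45217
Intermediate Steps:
g(U, z) = 9 (g(U, z) = -2 + (6 - 1*(-5)) = -2 + (6 + 5) = -2 + 11 = 9)
Q(d) = -d (Q(d) = -2*d + d = -d)
h(T, O) = -1/4 (h(T, O) = (1/8)*(-2) = -1/4)
(h(1, 6)*663 - 3008)/(4115 + 2904) = (-1/4*663 - 3008)/(4115 + 2904) = (-663/4 - 3008)/7019 = -12695/4*1/7019 = -12695/28076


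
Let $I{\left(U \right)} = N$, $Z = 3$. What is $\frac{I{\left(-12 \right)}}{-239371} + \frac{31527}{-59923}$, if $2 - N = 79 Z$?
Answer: $- \frac{5169916}{9844769} \approx -0.52514$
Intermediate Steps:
$N = -235$ ($N = 2 - 79 \cdot 3 = 2 - 237 = -235$)
$I{\left(U \right)} = -235$
$\frac{I{\left(-12 \right)}}{-239371} + \frac{31527}{-59923} = - \frac{235}{-239371} + \frac{31527}{-59923} = \left(-235\right) \left(- \frac{1}{239371}\right) + 31527 \left(- \frac{1}{59923}\right) = \frac{5}{5093} - \frac{1017}{1933} = - \frac{5169916}{9844769}$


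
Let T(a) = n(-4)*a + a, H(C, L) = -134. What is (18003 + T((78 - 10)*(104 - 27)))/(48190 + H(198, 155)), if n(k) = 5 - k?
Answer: 70363/48056 ≈ 1.4642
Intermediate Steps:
T(a) = 10*a (T(a) = (5 - 1*(-4))*a + a = (5 + 4)*a + a = 9*a + a = 10*a)
(18003 + T((78 - 10)*(104 - 27)))/(48190 + H(198, 155)) = (18003 + 10*((78 - 10)*(104 - 27)))/(48190 - 134) = (18003 + 10*(68*77))/48056 = (18003 + 10*5236)*(1/48056) = (18003 + 52360)*(1/48056) = 70363*(1/48056) = 70363/48056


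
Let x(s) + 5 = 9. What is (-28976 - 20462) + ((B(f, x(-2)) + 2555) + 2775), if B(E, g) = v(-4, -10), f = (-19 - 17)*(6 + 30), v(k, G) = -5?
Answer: -44113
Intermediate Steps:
f = -1296 (f = -36*36 = -1296)
x(s) = 4 (x(s) = -5 + 9 = 4)
B(E, g) = -5
(-28976 - 20462) + ((B(f, x(-2)) + 2555) + 2775) = (-28976 - 20462) + ((-5 + 2555) + 2775) = -49438 + (2550 + 2775) = -49438 + 5325 = -44113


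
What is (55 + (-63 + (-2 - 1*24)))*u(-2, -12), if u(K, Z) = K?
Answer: 68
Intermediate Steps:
(55 + (-63 + (-2 - 1*24)))*u(-2, -12) = (55 + (-63 + (-2 - 1*24)))*(-2) = (55 + (-63 + (-2 - 24)))*(-2) = (55 + (-63 - 26))*(-2) = (55 - 89)*(-2) = -34*(-2) = 68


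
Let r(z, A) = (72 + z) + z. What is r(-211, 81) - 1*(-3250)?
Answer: 2900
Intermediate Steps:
r(z, A) = 72 + 2*z
r(-211, 81) - 1*(-3250) = (72 + 2*(-211)) - 1*(-3250) = (72 - 422) + 3250 = -350 + 3250 = 2900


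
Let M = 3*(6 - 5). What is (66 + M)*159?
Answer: 10971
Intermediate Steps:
M = 3 (M = 3*1 = 3)
(66 + M)*159 = (66 + 3)*159 = 69*159 = 10971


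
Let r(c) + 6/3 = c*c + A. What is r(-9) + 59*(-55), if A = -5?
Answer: -3171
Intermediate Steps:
r(c) = -7 + c² (r(c) = -2 + (c*c - 5) = -2 + (c² - 5) = -2 + (-5 + c²) = -7 + c²)
r(-9) + 59*(-55) = (-7 + (-9)²) + 59*(-55) = (-7 + 81) - 3245 = 74 - 3245 = -3171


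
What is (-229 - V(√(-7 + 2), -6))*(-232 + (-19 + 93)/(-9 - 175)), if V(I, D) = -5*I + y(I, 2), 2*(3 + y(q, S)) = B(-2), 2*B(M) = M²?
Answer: 4853487/92 - 106905*I*√5/92 ≈ 52755.0 - 2598.3*I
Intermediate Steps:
B(M) = M²/2
y(q, S) = -2 (y(q, S) = -3 + ((½)*(-2)²)/2 = -3 + ((½)*4)/2 = -3 + (½)*2 = -3 + 1 = -2)
V(I, D) = -2 - 5*I (V(I, D) = -5*I - 2 = -2 - 5*I)
(-229 - V(√(-7 + 2), -6))*(-232 + (-19 + 93)/(-9 - 175)) = (-229 - (-2 - 5*√(-7 + 2)))*(-232 + (-19 + 93)/(-9 - 175)) = (-229 - (-2 - 5*I*√5))*(-232 + 74/(-184)) = (-229 - (-2 - 5*I*√5))*(-232 + 74*(-1/184)) = (-229 - (-2 - 5*I*√5))*(-232 - 37/92) = (-229 + (2 + 5*I*√5))*(-21381/92) = (-227 + 5*I*√5)*(-21381/92) = 4853487/92 - 106905*I*√5/92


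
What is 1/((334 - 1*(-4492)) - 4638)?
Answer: 1/188 ≈ 0.0053191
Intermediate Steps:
1/((334 - 1*(-4492)) - 4638) = 1/((334 + 4492) - 4638) = 1/(4826 - 4638) = 1/188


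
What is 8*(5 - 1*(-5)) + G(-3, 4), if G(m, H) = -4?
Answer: 76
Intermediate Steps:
8*(5 - 1*(-5)) + G(-3, 4) = 8*(5 - 1*(-5)) - 4 = 8*(5 + 5) - 4 = 8*10 - 4 = 80 - 4 = 76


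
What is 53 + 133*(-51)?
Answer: -6730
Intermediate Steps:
53 + 133*(-51) = 53 - 6783 = -6730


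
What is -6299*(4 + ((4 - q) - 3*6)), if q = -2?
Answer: 50392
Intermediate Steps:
-6299*(4 + ((4 - q) - 3*6)) = -6299*(4 + ((4 - 1*(-2)) - 3*6)) = -6299*(4 + ((4 + 2) - 18)) = -6299*(4 + (6 - 18)) = -6299*(4 - 12) = -6299*(-8) = 50392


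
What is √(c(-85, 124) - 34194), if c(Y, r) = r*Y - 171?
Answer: I*√44905 ≈ 211.91*I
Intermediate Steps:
c(Y, r) = -171 + Y*r (c(Y, r) = Y*r - 171 = -171 + Y*r)
√(c(-85, 124) - 34194) = √((-171 - 85*124) - 34194) = √((-171 - 10540) - 34194) = √(-10711 - 34194) = √(-44905) = I*√44905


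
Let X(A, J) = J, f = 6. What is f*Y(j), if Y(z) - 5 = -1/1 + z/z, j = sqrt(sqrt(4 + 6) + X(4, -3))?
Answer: 30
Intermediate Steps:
j = sqrt(-3 + sqrt(10)) (j = sqrt(sqrt(4 + 6) - 3) = sqrt(sqrt(10) - 3) = sqrt(-3 + sqrt(10)) ≈ 0.40284)
Y(z) = 5 (Y(z) = 5 + (-1/1 + z/z) = 5 + (-1*1 + 1) = 5 + (-1 + 1) = 5 + 0 = 5)
f*Y(j) = 6*5 = 30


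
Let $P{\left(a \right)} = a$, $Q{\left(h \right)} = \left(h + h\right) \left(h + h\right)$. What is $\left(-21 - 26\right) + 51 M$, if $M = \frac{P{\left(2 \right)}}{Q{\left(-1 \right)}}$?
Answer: $- \frac{43}{2} \approx -21.5$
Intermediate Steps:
$Q{\left(h \right)} = 4 h^{2}$ ($Q{\left(h \right)} = 2 h 2 h = 4 h^{2}$)
$M = \frac{1}{2}$ ($M = \frac{2}{4 \left(-1\right)^{2}} = \frac{2}{4 \cdot 1} = \frac{2}{4} = 2 \cdot \frac{1}{4} = \frac{1}{2} \approx 0.5$)
$\left(-21 - 26\right) + 51 M = \left(-21 - 26\right) + 51 \cdot \frac{1}{2} = \left(-21 - 26\right) + \frac{51}{2} = -47 + \frac{51}{2} = - \frac{43}{2}$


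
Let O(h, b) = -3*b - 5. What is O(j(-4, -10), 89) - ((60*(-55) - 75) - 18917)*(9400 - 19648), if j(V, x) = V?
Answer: -228448688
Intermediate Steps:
O(h, b) = -5 - 3*b
O(j(-4, -10), 89) - ((60*(-55) - 75) - 18917)*(9400 - 19648) = (-5 - 3*89) - ((60*(-55) - 75) - 18917)*(9400 - 19648) = (-5 - 267) - ((-3300 - 75) - 18917)*(-10248) = -272 - (-3375 - 18917)*(-10248) = -272 - (-22292)*(-10248) = -272 - 1*228448416 = -272 - 228448416 = -228448688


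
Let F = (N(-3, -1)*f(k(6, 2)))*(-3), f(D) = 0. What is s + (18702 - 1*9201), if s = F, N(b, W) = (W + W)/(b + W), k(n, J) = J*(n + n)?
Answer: 9501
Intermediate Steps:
k(n, J) = 2*J*n (k(n, J) = J*(2*n) = 2*J*n)
N(b, W) = 2*W/(W + b) (N(b, W) = (2*W)/(W + b) = 2*W/(W + b))
F = 0 (F = ((2*(-1)/(-1 - 3))*0)*(-3) = ((2*(-1)/(-4))*0)*(-3) = ((2*(-1)*(-¼))*0)*(-3) = ((½)*0)*(-3) = 0*(-3) = 0)
s = 0
s + (18702 - 1*9201) = 0 + (18702 - 1*9201) = 0 + (18702 - 9201) = 0 + 9501 = 9501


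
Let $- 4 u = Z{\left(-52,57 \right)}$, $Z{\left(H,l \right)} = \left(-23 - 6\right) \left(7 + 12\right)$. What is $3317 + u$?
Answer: $\frac{13819}{4} \approx 3454.8$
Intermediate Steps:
$Z{\left(H,l \right)} = -551$ ($Z{\left(H,l \right)} = \left(-29\right) 19 = -551$)
$u = \frac{551}{4}$ ($u = \left(- \frac{1}{4}\right) \left(-551\right) = \frac{551}{4} \approx 137.75$)
$3317 + u = 3317 + \frac{551}{4} = \frac{13819}{4}$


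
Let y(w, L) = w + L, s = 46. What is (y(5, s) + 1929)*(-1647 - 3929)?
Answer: -11040480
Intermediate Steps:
y(w, L) = L + w
(y(5, s) + 1929)*(-1647 - 3929) = ((46 + 5) + 1929)*(-1647 - 3929) = (51 + 1929)*(-5576) = 1980*(-5576) = -11040480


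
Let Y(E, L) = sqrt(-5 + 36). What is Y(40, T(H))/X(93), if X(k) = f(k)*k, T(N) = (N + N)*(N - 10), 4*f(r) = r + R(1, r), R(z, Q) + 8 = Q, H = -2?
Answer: 2*sqrt(31)/8277 ≈ 0.0013454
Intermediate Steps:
R(z, Q) = -8 + Q
f(r) = -2 + r/2 (f(r) = (r + (-8 + r))/4 = (-8 + 2*r)/4 = -2 + r/2)
T(N) = 2*N*(-10 + N) (T(N) = (2*N)*(-10 + N) = 2*N*(-10 + N))
Y(E, L) = sqrt(31)
X(k) = k*(-2 + k/2) (X(k) = (-2 + k/2)*k = k*(-2 + k/2))
Y(40, T(H))/X(93) = sqrt(31)/(((1/2)*93*(-4 + 93))) = sqrt(31)/(((1/2)*93*89)) = sqrt(31)/(8277/2) = sqrt(31)*(2/8277) = 2*sqrt(31)/8277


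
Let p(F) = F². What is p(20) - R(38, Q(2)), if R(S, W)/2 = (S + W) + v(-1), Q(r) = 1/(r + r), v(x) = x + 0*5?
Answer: 651/2 ≈ 325.50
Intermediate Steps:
v(x) = x (v(x) = x + 0 = x)
Q(r) = 1/(2*r)
R(S, W) = -2 + 2*S + 2*W (R(S, W) = 2*((S + W) - 1) = 2*(-1 + S + W) = -2 + 2*S + 2*W)
p(20) - R(38, Q(2)) = 20² - (-2 + 2*38 + 2*((½)/2)) = 400 - (-2 + 76 + 2*((½)*(½))) = 400 - (-2 + 76 + 2*(¼)) = 400 - (-2 + 76 + ½) = 400 - 1*149/2 = 400 - 149/2 = 651/2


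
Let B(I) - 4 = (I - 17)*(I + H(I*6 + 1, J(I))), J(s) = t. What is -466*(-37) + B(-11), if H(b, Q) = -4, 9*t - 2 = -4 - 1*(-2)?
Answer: 17666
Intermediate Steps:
t = 0 (t = 2/9 + (-4 - 1*(-2))/9 = 2/9 + (-4 + 2)/9 = 2/9 + (⅑)*(-2) = 2/9 - 2/9 = 0)
J(s) = 0
B(I) = 4 + (-17 + I)*(-4 + I) (B(I) = 4 + (I - 17)*(I - 4) = 4 + (-17 + I)*(-4 + I))
-466*(-37) + B(-11) = -466*(-37) + (72 + (-11)² - 21*(-11)) = 17242 + (72 + 121 + 231) = 17242 + 424 = 17666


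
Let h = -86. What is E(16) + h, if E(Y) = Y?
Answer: -70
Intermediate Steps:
E(16) + h = 16 - 86 = -70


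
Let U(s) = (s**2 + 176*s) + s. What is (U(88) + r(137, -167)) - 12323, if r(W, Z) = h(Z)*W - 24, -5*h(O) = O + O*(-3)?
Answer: 9107/5 ≈ 1821.4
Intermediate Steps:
h(O) = 2*O/5 (h(O) = -(O + O*(-3))/5 = -(O - 3*O)/5 = -(-2)*O/5 = 2*O/5)
U(s) = s**2 + 177*s
r(W, Z) = -24 + 2*W*Z/5 (r(W, Z) = (2*Z/5)*W - 24 = 2*W*Z/5 - 24 = -24 + 2*W*Z/5)
(U(88) + r(137, -167)) - 12323 = (88*(177 + 88) + (-24 + (2/5)*137*(-167))) - 12323 = (88*265 + (-24 - 45758/5)) - 12323 = (23320 - 45878/5) - 12323 = 70722/5 - 12323 = 9107/5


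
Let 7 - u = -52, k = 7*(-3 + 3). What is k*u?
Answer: 0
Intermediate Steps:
k = 0 (k = 7*0 = 0)
u = 59 (u = 7 - 1*(-52) = 7 + 52 = 59)
k*u = 0*59 = 0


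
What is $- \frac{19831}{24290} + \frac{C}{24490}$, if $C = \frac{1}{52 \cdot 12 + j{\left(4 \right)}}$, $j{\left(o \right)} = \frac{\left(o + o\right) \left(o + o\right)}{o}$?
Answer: $- \frac{4440330533}{5438739200} \approx -0.81643$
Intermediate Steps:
$j{\left(o \right)} = 4 o$ ($j{\left(o \right)} = \frac{2 o 2 o}{o} = \frac{4 o^{2}}{o} = 4 o$)
$C = \frac{1}{640}$ ($C = \frac{1}{52 \cdot 12 + 4 \cdot 4} = \frac{1}{624 + 16} = \frac{1}{640} \approx 0.0015625$)
$- \frac{19831}{24290} + \frac{C}{24490} = - \frac{19831}{24290} + \frac{1}{640 \cdot 24490} = \left(-19831\right) \frac{1}{24290} + \frac{1}{640} \cdot \frac{1}{24490} = - \frac{2833}{3470} + \frac{1}{15673600} = - \frac{4440330533}{5438739200}$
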